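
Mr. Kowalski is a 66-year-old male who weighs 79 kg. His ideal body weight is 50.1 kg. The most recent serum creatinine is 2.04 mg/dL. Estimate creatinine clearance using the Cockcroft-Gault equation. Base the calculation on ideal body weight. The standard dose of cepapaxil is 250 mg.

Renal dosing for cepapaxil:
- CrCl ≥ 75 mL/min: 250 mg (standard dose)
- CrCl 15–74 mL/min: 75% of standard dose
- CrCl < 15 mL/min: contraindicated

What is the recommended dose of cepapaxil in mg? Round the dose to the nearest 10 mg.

190 mg

CrCl = (140 − 66) × 50.1 / (72 × 2.04) = 3707.4 / 146.88 ≈ 25.2 mL/min
CrCl ≈ 25 mL/min → bracket 15–74 mL/min.
75% of 250 mg = 187.5 mg → 190 mg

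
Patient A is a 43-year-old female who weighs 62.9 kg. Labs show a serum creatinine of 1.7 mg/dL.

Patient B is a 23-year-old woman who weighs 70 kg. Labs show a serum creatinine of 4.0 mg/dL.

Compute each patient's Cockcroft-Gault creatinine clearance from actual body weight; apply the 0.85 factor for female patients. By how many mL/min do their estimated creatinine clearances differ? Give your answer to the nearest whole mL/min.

Patient A: CrCl = (140 − 43) × 62.9 / (72 × 1.7) × 0.85 = 6101.3 / 122.40 × 0.85 ≈ 42.4 mL/min
Patient B: CrCl = (140 − 23) × 70 / (72 × 4) × 0.85 = 8190.0 / 288.00 × 0.85 ≈ 24.2 mL/min
|42.4 − 24.2| = 18.2 mL/min

18 mL/min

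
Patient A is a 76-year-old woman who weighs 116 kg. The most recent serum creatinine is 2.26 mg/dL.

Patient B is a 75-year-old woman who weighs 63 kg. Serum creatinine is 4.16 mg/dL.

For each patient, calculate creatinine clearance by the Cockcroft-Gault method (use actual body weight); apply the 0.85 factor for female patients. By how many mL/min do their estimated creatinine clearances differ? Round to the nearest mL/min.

27 mL/min

Patient A: CrCl = (140 − 76) × 116 / (72 × 2.26) × 0.85 = 7424.0 / 162.72 × 0.85 ≈ 38.8 mL/min
Patient B: CrCl = (140 − 75) × 63 / (72 × 4.16) × 0.85 = 4095.0 / 299.52 × 0.85 ≈ 11.6 mL/min
|38.8 − 11.6| = 27.2 mL/min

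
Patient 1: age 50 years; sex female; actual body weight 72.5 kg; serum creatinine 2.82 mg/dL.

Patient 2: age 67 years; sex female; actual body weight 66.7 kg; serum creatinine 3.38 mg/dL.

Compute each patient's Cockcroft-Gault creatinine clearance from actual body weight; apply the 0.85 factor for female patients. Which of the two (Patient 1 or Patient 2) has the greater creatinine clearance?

Patient 1: CrCl = (140 − 50) × 72.5 / (72 × 2.82) × 0.85 = 6525.0 / 203.04 × 0.85 ≈ 27.3 mL/min
Patient 2: CrCl = (140 − 67) × 66.7 / (72 × 3.38) × 0.85 = 4869.1 / 243.36 × 0.85 ≈ 17.0 mL/min
27.3 vs 17.0 mL/min → Patient 1 is higher.

Patient 1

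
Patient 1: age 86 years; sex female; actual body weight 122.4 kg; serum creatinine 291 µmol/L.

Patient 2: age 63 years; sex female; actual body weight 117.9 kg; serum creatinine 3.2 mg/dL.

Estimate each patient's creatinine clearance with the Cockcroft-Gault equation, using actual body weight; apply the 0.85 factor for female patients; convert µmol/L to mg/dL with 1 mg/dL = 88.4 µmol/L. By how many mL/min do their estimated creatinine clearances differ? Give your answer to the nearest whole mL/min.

Patient 1: SCr = 291 / 88.4 = 3.292 mg/dL
Patient 1: CrCl = (140 − 86) × 122.4 / (72 × 3.292) × 0.85 = 6609.6 / 237.02 × 0.85 ≈ 23.7 mL/min
Patient 2: CrCl = (140 − 63) × 117.9 / (72 × 3.2) × 0.85 = 9078.3 / 230.40 × 0.85 ≈ 33.5 mL/min
|23.7 − 33.5| = 9.8 mL/min

10 mL/min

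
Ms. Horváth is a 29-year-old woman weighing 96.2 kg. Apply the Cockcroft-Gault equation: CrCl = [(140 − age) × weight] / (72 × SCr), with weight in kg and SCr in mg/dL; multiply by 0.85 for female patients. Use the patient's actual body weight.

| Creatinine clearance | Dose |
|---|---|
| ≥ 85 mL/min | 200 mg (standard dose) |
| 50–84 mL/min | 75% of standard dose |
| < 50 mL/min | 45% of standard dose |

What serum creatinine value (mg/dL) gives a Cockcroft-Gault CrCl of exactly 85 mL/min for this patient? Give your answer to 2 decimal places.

1.48 mg/dL

Standard dose requires CrCl ≥ 85 mL/min.
Set (140 − 29) × 96.2 × 0.85 / (72 × SCr) = 85
SCr = (140 − 29) × 96.2 × 0.85 / (72 × 85) = 1.483 mg/dL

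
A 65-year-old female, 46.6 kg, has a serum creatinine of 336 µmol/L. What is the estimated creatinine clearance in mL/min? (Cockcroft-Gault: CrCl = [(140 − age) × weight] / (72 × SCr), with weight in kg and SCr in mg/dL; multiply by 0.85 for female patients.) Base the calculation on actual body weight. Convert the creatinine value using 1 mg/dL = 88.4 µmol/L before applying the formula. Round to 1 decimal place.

SCr = 336 / 88.4 = 3.801 mg/dL
CrCl = (140 − 65) × 46.6 / (72 × 3.801) × 0.85 = 3495.0 / 273.67 × 0.85 ≈ 10.9 mL/min

10.9 mL/min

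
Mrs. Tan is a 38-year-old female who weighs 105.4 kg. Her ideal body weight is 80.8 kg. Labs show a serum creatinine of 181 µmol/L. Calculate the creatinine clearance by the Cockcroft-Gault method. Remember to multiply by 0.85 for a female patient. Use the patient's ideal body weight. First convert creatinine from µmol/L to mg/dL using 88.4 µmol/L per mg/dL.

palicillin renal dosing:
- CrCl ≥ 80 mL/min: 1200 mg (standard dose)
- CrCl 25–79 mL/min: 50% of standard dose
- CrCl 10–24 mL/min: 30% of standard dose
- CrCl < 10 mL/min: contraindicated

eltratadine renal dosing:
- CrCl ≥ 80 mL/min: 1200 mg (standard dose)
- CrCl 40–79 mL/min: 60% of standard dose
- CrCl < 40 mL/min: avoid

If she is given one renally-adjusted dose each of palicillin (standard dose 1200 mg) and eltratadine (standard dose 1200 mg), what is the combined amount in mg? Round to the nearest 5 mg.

SCr = 181 / 88.4 = 2.048 mg/dL
CrCl = (140 − 38) × 80.8 / (72 × 2.048) × 0.85 = 8241.6 / 147.46 × 0.85 ≈ 47.5 mL/min
CrCl ≈ 48 mL/min.
palicillin: 25–79 mL/min → 50% of 1200 mg = 600 mg.
eltratadine: 40–79 mL/min → 60% of 1200 mg = 720 mg.
Total = 600 + 720 = 1320 mg.

1320 mg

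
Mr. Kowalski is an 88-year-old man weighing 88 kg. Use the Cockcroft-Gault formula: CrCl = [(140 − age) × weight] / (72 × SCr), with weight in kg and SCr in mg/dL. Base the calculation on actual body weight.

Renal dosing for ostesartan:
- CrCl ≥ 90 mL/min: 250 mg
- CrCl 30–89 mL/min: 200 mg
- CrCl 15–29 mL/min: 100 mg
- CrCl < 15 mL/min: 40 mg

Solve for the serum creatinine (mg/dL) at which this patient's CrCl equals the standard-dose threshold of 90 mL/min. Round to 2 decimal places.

0.71 mg/dL

Standard dose requires CrCl ≥ 90 mL/min.
Set (140 − 88) × 88 / (72 × SCr) = 90
SCr = (140 − 88) × 88 / (72 × 90) = 0.706 mg/dL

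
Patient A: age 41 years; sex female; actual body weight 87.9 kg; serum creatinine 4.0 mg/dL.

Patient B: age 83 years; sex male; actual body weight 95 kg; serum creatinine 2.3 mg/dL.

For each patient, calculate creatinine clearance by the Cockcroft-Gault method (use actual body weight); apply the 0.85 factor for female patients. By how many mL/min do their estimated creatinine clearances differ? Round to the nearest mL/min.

7 mL/min

Patient A: CrCl = (140 − 41) × 87.9 / (72 × 4) × 0.85 = 8702.1 / 288.00 × 0.85 ≈ 25.7 mL/min
Patient B: CrCl = (140 − 83) × 95 / (72 × 2.3) = 5415.0 / 165.60 ≈ 32.7 mL/min
|25.7 − 32.7| = 7.0 mL/min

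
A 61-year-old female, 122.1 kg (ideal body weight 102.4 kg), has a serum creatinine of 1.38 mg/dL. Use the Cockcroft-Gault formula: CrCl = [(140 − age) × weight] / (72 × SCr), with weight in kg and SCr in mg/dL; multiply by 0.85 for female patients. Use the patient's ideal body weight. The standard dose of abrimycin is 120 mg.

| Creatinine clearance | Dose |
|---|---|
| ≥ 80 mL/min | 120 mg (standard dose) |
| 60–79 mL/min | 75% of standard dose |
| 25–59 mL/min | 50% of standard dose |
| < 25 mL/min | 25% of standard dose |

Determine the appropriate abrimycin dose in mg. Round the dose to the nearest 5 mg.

90 mg

CrCl = (140 − 61) × 102.4 / (72 × 1.38) × 0.85 = 8089.6 / 99.36 × 0.85 ≈ 69.2 mL/min
CrCl ≈ 69 mL/min → bracket 60–79 mL/min.
75% of 120 mg = 90 mg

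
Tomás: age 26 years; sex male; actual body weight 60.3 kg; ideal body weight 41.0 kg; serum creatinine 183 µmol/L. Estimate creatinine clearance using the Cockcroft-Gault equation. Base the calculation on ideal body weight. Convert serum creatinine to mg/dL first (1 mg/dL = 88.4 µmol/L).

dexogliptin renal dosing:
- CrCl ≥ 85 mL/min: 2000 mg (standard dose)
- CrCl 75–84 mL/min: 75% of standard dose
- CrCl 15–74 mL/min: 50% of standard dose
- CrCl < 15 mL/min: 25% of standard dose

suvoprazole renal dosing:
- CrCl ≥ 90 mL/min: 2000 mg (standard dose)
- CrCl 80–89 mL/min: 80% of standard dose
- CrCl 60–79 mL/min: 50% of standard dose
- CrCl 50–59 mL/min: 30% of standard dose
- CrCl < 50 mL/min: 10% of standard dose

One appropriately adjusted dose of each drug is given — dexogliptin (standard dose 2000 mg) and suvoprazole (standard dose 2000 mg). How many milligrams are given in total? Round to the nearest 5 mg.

1200 mg

SCr = 183 / 88.4 = 2.07 mg/dL
CrCl = (140 − 26) × 41 / (72 × 2.07) = 4674.0 / 149.04 ≈ 31.4 mL/min
CrCl ≈ 31 mL/min.
dexogliptin: 15–74 mL/min → 50% of 2000 mg = 1000 mg.
suvoprazole: < 50 mL/min → 10% of 2000 mg = 200 mg.
Total = 1000 + 200 = 1200 mg.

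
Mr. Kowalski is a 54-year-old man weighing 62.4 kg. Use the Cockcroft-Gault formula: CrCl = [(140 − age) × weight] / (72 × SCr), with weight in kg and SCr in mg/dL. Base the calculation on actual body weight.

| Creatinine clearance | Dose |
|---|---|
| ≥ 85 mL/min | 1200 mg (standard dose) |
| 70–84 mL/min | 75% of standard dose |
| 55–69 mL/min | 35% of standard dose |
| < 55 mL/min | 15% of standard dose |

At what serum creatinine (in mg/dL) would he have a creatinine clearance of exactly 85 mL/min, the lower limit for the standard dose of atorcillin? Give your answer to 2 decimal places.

0.88 mg/dL

Standard dose requires CrCl ≥ 85 mL/min.
Set (140 − 54) × 62.4 / (72 × SCr) = 85
SCr = (140 − 54) × 62.4 / (72 × 85) = 0.877 mg/dL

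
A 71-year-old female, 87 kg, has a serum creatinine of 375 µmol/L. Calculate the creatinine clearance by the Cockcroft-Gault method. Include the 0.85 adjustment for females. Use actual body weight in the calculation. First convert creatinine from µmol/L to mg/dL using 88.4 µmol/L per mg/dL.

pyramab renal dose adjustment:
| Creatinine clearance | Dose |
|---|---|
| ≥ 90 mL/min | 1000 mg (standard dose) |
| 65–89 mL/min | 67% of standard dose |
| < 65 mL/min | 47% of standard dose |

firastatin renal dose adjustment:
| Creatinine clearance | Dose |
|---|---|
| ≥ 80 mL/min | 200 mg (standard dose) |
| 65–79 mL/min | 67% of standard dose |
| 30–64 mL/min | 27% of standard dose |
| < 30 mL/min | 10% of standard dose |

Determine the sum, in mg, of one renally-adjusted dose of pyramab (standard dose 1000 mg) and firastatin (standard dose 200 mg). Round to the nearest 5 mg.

490 mg

SCr = 375 / 88.4 = 4.242 mg/dL
CrCl = (140 − 71) × 87 / (72 × 4.242) × 0.85 = 6003.0 / 305.42 × 0.85 ≈ 16.7 mL/min
CrCl ≈ 17 mL/min.
pyramab: < 65 mL/min → 47% of 1000 mg = 470 mg.
firastatin: < 30 mL/min → 10% of 200 mg = 20 mg.
Total = 470 + 20 = 490 mg.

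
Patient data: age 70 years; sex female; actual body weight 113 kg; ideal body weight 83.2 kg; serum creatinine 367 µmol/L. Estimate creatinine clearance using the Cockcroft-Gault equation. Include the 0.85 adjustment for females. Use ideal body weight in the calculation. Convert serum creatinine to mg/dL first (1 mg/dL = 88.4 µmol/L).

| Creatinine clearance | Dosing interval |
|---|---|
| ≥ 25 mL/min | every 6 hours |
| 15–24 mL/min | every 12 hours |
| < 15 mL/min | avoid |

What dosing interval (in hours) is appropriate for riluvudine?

every 12 hours

SCr = 367 / 88.4 = 4.152 mg/dL
CrCl = (140 − 70) × 83.2 / (72 × 4.152) × 0.85 = 5824.0 / 298.94 × 0.85 ≈ 16.6 mL/min
CrCl ≈ 17 mL/min → bracket 15–24 mL/min → every 12 hours.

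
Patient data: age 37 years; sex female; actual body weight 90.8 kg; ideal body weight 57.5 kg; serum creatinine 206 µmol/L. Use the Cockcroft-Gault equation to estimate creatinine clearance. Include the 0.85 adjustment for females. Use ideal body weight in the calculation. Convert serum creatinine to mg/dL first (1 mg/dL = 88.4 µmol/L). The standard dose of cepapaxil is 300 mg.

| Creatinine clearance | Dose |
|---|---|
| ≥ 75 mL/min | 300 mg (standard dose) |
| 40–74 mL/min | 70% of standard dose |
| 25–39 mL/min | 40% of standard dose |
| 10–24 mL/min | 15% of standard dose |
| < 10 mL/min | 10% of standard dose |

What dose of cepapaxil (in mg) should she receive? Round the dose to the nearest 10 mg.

120 mg

SCr = 206 / 88.4 = 2.33 mg/dL
CrCl = (140 − 37) × 57.5 / (72 × 2.33) × 0.85 = 5922.5 / 167.76 × 0.85 ≈ 30.0 mL/min
CrCl ≈ 30 mL/min → bracket 25–39 mL/min.
40% of 300 mg = 120 mg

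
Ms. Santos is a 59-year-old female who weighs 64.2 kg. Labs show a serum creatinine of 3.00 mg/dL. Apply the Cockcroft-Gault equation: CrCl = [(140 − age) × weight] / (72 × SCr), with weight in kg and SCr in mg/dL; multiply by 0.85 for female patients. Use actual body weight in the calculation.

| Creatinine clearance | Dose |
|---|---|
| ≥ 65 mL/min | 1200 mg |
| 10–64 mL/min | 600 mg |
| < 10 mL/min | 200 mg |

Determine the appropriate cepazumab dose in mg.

600 mg

CrCl = (140 − 59) × 64.2 / (72 × 3) × 0.85 = 5200.2 / 216.00 × 0.85 ≈ 20.5 mL/min
CrCl ≈ 20 mL/min → bracket 10–64 mL/min.
Dose for this bracket: 600 mg.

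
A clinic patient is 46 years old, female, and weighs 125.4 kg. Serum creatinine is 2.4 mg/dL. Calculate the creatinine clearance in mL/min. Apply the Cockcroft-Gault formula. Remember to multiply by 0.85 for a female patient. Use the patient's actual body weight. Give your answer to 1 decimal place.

58.0 mL/min

CrCl = (140 − 46) × 125.4 / (72 × 2.4) × 0.85 = 11787.6 / 172.80 × 0.85 ≈ 58.0 mL/min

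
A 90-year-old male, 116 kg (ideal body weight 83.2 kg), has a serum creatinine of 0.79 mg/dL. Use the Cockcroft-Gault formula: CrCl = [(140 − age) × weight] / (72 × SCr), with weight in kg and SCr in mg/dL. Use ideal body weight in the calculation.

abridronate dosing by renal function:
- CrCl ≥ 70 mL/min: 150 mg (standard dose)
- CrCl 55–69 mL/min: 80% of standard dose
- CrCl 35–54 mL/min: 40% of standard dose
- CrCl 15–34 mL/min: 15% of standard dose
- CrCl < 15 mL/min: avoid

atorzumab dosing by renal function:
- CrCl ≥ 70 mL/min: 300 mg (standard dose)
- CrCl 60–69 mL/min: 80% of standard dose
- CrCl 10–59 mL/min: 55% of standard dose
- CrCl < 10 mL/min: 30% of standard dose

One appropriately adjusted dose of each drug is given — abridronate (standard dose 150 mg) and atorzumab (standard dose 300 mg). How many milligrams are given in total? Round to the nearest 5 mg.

450 mg

CrCl = (140 − 90) × 83.2 / (72 × 0.79) = 4160.0 / 56.88 ≈ 73.1 mL/min
CrCl ≈ 73 mL/min.
abridronate: ≥ 70 mL/min → 100% of 150 mg = 150 mg.
atorzumab: ≥ 70 mL/min → 100% of 300 mg = 300 mg.
Total = 150 + 300 = 450 mg.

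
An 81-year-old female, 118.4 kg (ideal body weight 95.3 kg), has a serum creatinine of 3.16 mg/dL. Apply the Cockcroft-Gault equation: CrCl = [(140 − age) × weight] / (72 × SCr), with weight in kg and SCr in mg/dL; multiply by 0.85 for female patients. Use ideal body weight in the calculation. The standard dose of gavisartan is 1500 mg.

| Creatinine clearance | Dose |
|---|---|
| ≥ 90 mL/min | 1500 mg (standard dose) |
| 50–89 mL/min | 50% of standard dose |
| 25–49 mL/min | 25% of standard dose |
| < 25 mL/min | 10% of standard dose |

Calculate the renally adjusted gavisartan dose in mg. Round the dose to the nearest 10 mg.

150 mg

CrCl = (140 − 81) × 95.3 / (72 × 3.16) × 0.85 = 5622.7 / 227.52 × 0.85 ≈ 21.0 mL/min
CrCl ≈ 21 mL/min → bracket < 25 mL/min.
10% of 1500 mg = 150 mg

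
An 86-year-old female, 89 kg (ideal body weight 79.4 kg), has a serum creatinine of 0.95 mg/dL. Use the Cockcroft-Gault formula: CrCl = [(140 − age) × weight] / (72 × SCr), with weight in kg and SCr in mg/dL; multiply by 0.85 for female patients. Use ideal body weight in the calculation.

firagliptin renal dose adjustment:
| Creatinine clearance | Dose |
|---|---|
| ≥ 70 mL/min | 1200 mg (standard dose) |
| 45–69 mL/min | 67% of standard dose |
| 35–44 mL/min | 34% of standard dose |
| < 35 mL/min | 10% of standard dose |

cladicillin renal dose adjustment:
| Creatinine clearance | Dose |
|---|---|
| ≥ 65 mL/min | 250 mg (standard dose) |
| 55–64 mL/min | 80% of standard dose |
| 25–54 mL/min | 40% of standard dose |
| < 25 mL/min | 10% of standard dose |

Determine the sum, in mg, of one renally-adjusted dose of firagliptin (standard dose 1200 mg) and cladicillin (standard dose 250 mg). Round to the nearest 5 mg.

905 mg

CrCl = (140 − 86) × 79.4 / (72 × 0.95) × 0.85 = 4287.6 / 68.40 × 0.85 ≈ 53.3 mL/min
CrCl ≈ 53 mL/min.
firagliptin: 45–69 mL/min → 67% of 1200 mg = 804 mg.
cladicillin: 25–54 mL/min → 40% of 250 mg = 100 mg.
Total = 804 + 100 = 904 mg.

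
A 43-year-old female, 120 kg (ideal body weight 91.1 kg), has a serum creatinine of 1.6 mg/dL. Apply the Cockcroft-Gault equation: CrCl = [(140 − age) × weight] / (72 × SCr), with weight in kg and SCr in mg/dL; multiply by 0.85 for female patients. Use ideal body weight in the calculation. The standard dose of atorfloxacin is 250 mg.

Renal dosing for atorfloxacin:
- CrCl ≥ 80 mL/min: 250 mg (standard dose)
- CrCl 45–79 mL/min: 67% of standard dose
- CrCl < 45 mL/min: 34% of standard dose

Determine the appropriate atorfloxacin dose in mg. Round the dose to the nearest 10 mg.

CrCl = (140 − 43) × 91.1 / (72 × 1.6) × 0.85 = 8836.7 / 115.20 × 0.85 ≈ 65.2 mL/min
CrCl ≈ 65 mL/min → bracket 45–79 mL/min.
67% of 250 mg = 167.5 mg → 170 mg

170 mg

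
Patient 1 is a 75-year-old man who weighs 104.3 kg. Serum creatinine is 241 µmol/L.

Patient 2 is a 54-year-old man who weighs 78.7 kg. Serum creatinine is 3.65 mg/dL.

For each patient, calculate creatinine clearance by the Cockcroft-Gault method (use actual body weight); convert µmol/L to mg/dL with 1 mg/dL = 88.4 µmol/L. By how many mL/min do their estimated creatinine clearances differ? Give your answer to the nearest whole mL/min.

9 mL/min

Patient 1: SCr = 241 / 88.4 = 2.726 mg/dL
Patient 1: CrCl = (140 − 75) × 104.3 / (72 × 2.726) = 6779.5 / 196.27 ≈ 34.5 mL/min
Patient 2: CrCl = (140 − 54) × 78.7 / (72 × 3.65) = 6768.2 / 262.80 ≈ 25.8 mL/min
|34.5 − 25.8| = 8.7 mL/min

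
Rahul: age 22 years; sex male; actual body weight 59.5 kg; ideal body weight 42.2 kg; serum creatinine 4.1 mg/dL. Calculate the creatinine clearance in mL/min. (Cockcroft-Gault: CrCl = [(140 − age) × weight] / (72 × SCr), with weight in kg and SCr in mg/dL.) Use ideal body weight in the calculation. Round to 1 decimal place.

16.9 mL/min

CrCl = (140 − 22) × 42.2 / (72 × 4.1) = 4979.6 / 295.20 ≈ 16.9 mL/min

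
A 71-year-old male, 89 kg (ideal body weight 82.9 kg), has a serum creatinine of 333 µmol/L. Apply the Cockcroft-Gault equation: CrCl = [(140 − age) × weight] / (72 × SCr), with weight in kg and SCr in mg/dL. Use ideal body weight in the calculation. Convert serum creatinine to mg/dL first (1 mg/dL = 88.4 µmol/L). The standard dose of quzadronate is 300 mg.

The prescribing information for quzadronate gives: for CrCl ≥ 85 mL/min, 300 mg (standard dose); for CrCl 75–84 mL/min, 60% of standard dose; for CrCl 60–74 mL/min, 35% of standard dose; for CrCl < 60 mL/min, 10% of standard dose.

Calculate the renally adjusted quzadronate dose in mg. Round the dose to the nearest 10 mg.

30 mg

SCr = 333 / 88.4 = 3.767 mg/dL
CrCl = (140 − 71) × 82.9 / (72 × 3.767) = 5720.1 / 271.22 ≈ 21.1 mL/min
CrCl ≈ 21 mL/min → bracket < 60 mL/min.
10% of 300 mg = 30 mg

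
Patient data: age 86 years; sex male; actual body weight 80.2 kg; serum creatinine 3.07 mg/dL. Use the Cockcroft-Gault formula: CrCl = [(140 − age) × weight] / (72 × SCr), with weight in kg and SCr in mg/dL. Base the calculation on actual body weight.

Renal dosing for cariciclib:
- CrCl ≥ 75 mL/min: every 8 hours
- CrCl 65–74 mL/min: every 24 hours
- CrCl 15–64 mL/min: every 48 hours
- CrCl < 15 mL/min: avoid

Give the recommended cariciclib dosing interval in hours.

CrCl = (140 − 86) × 80.2 / (72 × 3.07) = 4330.8 / 221.04 ≈ 19.6 mL/min
CrCl ≈ 20 mL/min → bracket 15–64 mL/min → every 48 hours.

every 48 hours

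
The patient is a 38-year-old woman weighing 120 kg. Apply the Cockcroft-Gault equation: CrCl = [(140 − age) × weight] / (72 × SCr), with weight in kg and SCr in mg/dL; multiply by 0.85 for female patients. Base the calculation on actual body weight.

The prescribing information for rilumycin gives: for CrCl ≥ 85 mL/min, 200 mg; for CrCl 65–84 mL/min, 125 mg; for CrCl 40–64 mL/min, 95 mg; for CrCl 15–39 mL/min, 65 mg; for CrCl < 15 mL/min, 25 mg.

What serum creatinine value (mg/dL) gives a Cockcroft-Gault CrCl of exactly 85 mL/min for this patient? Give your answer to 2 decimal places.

Standard dose requires CrCl ≥ 85 mL/min.
Set (140 − 38) × 120 × 0.85 / (72 × SCr) = 85
SCr = (140 − 38) × 120 × 0.85 / (72 × 85) = 1.700 mg/dL

1.70 mg/dL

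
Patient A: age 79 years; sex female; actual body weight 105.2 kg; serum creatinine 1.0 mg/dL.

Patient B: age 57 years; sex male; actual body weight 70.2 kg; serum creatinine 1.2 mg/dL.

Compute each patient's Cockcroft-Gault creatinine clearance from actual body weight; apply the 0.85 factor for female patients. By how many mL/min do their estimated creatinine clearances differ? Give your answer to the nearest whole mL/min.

8 mL/min

Patient A: CrCl = (140 − 79) × 105.2 / (72 × 1) × 0.85 = 6417.2 / 72.00 × 0.85 ≈ 75.8 mL/min
Patient B: CrCl = (140 − 57) × 70.2 / (72 × 1.2) = 5826.6 / 86.40 ≈ 67.4 mL/min
|75.8 − 67.4| = 8.4 mL/min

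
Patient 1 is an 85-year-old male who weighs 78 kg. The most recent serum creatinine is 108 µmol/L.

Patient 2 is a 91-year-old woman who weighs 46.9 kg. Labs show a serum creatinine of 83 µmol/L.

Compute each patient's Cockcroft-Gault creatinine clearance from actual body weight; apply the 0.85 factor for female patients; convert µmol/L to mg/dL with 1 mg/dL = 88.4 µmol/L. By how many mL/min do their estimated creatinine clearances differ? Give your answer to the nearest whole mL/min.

Patient 1: SCr = 108 / 88.4 = 1.222 mg/dL
Patient 1: CrCl = (140 − 85) × 78 / (72 × 1.222) = 4290.0 / 87.98 ≈ 48.8 mL/min
Patient 2: SCr = 83 / 88.4 = 0.939 mg/dL
Patient 2: CrCl = (140 − 91) × 46.9 / (72 × 0.939) × 0.85 = 2298.1 / 67.61 × 0.85 ≈ 28.9 mL/min
|48.8 − 28.9| = 19.9 mL/min

20 mL/min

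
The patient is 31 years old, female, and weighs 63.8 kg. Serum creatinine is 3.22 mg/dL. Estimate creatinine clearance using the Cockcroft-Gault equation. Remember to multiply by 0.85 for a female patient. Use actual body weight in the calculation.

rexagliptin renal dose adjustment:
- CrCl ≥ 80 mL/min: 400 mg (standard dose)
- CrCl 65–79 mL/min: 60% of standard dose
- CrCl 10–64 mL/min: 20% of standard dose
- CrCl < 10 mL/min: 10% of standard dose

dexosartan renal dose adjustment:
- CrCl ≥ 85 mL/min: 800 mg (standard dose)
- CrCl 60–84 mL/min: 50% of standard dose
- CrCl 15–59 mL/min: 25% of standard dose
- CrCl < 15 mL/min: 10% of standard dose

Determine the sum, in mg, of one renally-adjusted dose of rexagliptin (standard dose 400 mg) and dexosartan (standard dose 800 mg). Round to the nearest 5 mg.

280 mg

CrCl = (140 − 31) × 63.8 / (72 × 3.22) × 0.85 = 6954.2 / 231.84 × 0.85 ≈ 25.5 mL/min
CrCl ≈ 25 mL/min.
rexagliptin: 10–64 mL/min → 20% of 400 mg = 80 mg.
dexosartan: 15–59 mL/min → 25% of 800 mg = 200 mg.
Total = 80 + 200 = 280 mg.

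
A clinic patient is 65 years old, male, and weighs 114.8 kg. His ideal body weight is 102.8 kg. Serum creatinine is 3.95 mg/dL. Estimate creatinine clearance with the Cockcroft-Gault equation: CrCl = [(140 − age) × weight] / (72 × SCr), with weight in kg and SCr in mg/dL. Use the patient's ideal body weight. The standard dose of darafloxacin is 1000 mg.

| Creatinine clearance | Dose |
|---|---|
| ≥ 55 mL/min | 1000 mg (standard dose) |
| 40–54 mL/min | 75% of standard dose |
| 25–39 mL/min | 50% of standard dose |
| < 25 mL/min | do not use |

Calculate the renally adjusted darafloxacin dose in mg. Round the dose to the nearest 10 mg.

CrCl = (140 − 65) × 102.8 / (72 × 3.95) = 7710.0 / 284.40 ≈ 27.1 mL/min
CrCl ≈ 27 mL/min → bracket 25–39 mL/min.
50% of 1000 mg = 500 mg

500 mg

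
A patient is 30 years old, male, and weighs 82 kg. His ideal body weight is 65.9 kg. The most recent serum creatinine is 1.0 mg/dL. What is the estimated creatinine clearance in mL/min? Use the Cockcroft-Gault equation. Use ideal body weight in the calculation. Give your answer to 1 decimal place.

CrCl = (140 − 30) × 65.9 / (72 × 1) = 7249.0 / 72.00 ≈ 100.7 mL/min

100.7 mL/min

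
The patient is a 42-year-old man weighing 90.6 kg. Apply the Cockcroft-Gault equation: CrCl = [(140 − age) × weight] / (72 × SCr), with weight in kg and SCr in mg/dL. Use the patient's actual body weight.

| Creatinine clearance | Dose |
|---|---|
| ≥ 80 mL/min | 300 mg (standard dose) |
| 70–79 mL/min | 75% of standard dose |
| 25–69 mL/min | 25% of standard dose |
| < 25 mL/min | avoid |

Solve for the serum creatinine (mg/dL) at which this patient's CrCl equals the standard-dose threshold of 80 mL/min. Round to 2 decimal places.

1.54 mg/dL

Standard dose requires CrCl ≥ 80 mL/min.
Set (140 − 42) × 90.6 / (72 × SCr) = 80
SCr = (140 − 42) × 90.6 / (72 × 80) = 1.541 mg/dL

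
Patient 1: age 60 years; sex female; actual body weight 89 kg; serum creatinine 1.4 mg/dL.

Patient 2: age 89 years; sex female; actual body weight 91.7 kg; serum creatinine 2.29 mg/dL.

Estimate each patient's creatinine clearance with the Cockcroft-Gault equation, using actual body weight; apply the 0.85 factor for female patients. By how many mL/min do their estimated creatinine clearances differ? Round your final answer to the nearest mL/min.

36 mL/min

Patient 1: CrCl = (140 − 60) × 89 / (72 × 1.4) × 0.85 = 7120.0 / 100.80 × 0.85 ≈ 60.0 mL/min
Patient 2: CrCl = (140 − 89) × 91.7 / (72 × 2.29) × 0.85 = 4676.7 / 164.88 × 0.85 ≈ 24.1 mL/min
|60.0 − 24.1| = 35.9 mL/min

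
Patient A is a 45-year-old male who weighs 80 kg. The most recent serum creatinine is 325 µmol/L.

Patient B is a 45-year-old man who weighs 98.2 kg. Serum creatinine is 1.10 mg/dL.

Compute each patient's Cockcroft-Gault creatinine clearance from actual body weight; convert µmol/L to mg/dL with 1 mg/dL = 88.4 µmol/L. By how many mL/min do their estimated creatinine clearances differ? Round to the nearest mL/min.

Patient A: SCr = 325 / 88.4 = 3.676 mg/dL
Patient A: CrCl = (140 − 45) × 80 / (72 × 3.676) = 7600.0 / 264.67 ≈ 28.7 mL/min
Patient B: CrCl = (140 − 45) × 98.2 / (72 × 1.1) = 9329.0 / 79.20 ≈ 117.8 mL/min
|28.7 − 117.8| = 89.1 mL/min

89 mL/min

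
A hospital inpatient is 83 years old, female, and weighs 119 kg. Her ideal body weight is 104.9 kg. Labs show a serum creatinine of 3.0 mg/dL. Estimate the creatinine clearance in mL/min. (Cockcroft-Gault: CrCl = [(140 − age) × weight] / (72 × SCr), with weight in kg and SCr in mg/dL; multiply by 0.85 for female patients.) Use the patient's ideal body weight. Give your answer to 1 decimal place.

CrCl = (140 − 83) × 104.9 / (72 × 3) × 0.85 = 5979.3 / 216.00 × 0.85 ≈ 23.5 mL/min

23.5 mL/min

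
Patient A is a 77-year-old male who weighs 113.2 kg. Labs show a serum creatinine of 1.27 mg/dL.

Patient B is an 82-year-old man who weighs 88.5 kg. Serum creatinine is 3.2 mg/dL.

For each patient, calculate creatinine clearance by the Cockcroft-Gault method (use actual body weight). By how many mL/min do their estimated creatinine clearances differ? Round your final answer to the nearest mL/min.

Patient A: CrCl = (140 − 77) × 113.2 / (72 × 1.27) = 7131.6 / 91.44 ≈ 78.0 mL/min
Patient B: CrCl = (140 − 82) × 88.5 / (72 × 3.2) = 5133.0 / 230.40 ≈ 22.3 mL/min
|78.0 − 22.3| = 55.7 mL/min

56 mL/min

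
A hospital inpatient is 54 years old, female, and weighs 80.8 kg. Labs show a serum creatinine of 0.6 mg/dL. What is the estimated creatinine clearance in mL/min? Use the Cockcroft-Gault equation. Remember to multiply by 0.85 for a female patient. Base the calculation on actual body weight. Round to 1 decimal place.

CrCl = (140 − 54) × 80.8 / (72 × 0.6) × 0.85 = 6948.8 / 43.20 × 0.85 ≈ 136.7 mL/min

136.7 mL/min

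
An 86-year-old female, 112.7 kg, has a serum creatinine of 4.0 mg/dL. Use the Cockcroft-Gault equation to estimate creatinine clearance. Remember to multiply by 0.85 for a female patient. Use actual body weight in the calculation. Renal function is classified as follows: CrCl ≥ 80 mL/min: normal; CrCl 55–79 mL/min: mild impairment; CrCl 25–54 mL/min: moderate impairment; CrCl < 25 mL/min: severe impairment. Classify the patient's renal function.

CrCl = (140 − 86) × 112.7 / (72 × 4) × 0.85 = 6085.8 / 288.00 × 0.85 ≈ 18.0 mL/min
18 mL/min falls in the 'severe impairment' range.

severe impairment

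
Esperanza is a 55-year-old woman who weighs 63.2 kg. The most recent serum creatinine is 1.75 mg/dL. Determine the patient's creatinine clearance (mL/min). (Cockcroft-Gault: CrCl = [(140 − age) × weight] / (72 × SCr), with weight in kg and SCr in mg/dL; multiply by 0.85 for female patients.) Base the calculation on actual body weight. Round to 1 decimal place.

36.2 mL/min

CrCl = (140 − 55) × 63.2 / (72 × 1.75) × 0.85 = 5372.0 / 126.00 × 0.85 ≈ 36.2 mL/min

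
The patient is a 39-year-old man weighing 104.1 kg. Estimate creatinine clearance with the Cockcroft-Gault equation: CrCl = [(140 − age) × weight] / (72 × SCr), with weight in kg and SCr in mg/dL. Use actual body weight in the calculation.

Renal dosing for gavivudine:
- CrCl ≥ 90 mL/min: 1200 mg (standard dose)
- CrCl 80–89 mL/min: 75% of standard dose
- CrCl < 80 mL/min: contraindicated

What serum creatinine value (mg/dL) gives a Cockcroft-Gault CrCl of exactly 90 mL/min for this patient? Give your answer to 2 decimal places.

Standard dose requires CrCl ≥ 90 mL/min.
Set (140 − 39) × 104.1 / (72 × SCr) = 90
SCr = (140 − 39) × 104.1 / (72 × 90) = 1.623 mg/dL

1.62 mg/dL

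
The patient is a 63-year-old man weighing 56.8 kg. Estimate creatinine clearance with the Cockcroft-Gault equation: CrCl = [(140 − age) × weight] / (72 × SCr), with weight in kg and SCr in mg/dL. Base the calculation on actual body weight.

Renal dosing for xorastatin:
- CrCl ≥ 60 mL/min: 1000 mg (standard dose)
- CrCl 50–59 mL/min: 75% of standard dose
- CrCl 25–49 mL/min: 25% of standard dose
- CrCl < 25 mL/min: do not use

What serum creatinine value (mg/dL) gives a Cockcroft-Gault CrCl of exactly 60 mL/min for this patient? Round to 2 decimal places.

1.01 mg/dL

Standard dose requires CrCl ≥ 60 mL/min.
Set (140 − 63) × 56.8 / (72 × SCr) = 60
SCr = (140 − 63) × 56.8 / (72 × 60) = 1.012 mg/dL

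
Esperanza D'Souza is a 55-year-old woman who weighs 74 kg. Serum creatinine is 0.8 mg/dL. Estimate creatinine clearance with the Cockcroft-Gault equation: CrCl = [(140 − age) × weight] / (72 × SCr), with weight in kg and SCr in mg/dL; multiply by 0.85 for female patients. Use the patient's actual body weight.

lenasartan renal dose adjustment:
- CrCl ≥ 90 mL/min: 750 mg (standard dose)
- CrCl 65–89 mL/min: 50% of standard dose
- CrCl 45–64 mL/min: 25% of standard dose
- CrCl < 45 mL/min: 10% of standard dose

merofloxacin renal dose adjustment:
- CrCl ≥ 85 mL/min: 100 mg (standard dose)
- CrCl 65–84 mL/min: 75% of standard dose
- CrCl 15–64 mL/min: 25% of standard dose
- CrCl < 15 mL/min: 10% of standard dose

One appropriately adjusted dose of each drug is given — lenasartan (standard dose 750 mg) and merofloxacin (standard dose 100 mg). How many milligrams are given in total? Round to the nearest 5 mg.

850 mg

CrCl = (140 − 55) × 74 / (72 × 0.8) × 0.85 = 6290.0 / 57.60 × 0.85 ≈ 92.8 mL/min
CrCl ≈ 93 mL/min.
lenasartan: ≥ 90 mL/min → 100% of 750 mg = 750 mg.
merofloxacin: ≥ 85 mL/min → 100% of 100 mg = 100 mg.
Total = 750 + 100 = 850 mg.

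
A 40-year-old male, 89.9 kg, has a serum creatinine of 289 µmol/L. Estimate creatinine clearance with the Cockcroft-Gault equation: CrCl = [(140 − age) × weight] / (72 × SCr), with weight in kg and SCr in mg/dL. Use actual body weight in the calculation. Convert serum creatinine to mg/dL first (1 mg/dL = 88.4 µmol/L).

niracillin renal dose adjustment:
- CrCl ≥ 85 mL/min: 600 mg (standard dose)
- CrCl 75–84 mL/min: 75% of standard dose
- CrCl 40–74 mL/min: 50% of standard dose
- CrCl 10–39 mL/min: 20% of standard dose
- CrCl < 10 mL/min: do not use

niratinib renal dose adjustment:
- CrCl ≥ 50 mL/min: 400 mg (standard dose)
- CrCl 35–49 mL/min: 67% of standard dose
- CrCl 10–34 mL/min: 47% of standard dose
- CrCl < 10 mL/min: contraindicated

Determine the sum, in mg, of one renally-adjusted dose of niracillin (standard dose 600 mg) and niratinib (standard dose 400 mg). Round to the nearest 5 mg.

SCr = 289 / 88.4 = 3.269 mg/dL
CrCl = (140 − 40) × 89.9 / (72 × 3.269) = 8990.0 / 235.37 ≈ 38.2 mL/min
CrCl ≈ 38 mL/min.
niracillin: 10–39 mL/min → 20% of 600 mg = 120 mg.
niratinib: 35–49 mL/min → 67% of 400 mg = 268 mg.
Total = 120 + 268 = 388 mg.

390 mg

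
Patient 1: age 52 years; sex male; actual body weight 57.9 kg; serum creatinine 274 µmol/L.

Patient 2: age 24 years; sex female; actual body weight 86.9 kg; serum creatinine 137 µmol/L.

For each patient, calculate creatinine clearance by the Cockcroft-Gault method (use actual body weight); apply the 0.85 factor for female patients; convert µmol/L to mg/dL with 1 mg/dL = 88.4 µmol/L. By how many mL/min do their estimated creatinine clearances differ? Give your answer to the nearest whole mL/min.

54 mL/min

Patient 1: SCr = 274 / 88.4 = 3.1 mg/dL
Patient 1: CrCl = (140 − 52) × 57.9 / (72 × 3.1) = 5095.2 / 223.20 ≈ 22.8 mL/min
Patient 2: SCr = 137 / 88.4 = 1.55 mg/dL
Patient 2: CrCl = (140 − 24) × 86.9 / (72 × 1.55) × 0.85 = 10080.4 / 111.60 × 0.85 ≈ 76.8 mL/min
|22.8 − 76.8| = 54.0 mL/min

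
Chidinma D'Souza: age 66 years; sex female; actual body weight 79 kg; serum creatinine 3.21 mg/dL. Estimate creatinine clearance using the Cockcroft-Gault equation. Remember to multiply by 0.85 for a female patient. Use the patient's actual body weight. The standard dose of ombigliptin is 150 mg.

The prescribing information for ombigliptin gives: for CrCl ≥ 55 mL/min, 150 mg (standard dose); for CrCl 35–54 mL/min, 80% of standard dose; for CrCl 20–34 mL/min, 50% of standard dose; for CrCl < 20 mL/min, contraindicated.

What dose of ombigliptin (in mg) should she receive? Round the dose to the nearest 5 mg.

75 mg

CrCl = (140 − 66) × 79 / (72 × 3.21) × 0.85 = 5846.0 / 231.12 × 0.85 ≈ 21.5 mL/min
CrCl ≈ 22 mL/min → bracket 20–34 mL/min.
50% of 150 mg = 75 mg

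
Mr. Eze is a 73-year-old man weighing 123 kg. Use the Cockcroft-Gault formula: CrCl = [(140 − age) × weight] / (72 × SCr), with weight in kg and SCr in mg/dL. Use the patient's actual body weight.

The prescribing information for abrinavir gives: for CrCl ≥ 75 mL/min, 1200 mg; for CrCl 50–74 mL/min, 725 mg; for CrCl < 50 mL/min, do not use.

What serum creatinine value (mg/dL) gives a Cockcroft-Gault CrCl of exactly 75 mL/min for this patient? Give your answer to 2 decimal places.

1.53 mg/dL

Standard dose requires CrCl ≥ 75 mL/min.
Set (140 − 73) × 123 / (72 × SCr) = 75
SCr = (140 − 73) × 123 / (72 × 75) = 1.526 mg/dL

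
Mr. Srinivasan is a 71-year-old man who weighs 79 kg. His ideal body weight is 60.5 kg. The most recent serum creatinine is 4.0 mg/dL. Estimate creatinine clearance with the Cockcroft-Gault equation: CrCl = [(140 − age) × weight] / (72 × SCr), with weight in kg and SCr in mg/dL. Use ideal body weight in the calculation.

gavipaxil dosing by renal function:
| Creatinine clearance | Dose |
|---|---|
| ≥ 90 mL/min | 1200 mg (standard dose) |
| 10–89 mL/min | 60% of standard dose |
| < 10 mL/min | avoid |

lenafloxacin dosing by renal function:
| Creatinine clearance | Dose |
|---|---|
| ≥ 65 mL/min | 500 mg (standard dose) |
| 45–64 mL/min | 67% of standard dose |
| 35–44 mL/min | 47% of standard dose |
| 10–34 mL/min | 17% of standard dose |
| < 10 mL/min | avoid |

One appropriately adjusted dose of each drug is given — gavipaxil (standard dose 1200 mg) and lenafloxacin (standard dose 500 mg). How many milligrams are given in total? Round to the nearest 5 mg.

CrCl = (140 − 71) × 60.5 / (72 × 4) = 4174.5 / 288.00 ≈ 14.5 mL/min
CrCl ≈ 14 mL/min.
gavipaxil: 10–89 mL/min → 60% of 1200 mg = 720 mg.
lenafloxacin: 10–34 mL/min → 17% of 500 mg = 85 mg.
Total = 720 + 85 = 805 mg.

805 mg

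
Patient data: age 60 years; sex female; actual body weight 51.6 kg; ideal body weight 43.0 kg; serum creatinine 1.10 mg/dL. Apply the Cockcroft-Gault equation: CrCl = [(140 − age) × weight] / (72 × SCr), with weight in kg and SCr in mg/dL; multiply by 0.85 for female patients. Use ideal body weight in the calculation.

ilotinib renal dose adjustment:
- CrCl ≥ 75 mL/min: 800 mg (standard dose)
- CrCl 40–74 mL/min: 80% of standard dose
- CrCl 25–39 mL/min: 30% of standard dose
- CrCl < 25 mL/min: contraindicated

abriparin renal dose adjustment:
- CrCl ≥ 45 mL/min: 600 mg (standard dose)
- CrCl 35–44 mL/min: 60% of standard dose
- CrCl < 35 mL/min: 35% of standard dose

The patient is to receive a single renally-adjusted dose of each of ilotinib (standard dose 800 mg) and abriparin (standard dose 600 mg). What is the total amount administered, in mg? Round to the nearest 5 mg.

600 mg

CrCl = (140 − 60) × 43 / (72 × 1.1) × 0.85 = 3440.0 / 79.20 × 0.85 ≈ 36.9 mL/min
CrCl ≈ 37 mL/min.
ilotinib: 25–39 mL/min → 30% of 800 mg = 240 mg.
abriparin: 35–44 mL/min → 60% of 600 mg = 360 mg.
Total = 240 + 360 = 600 mg.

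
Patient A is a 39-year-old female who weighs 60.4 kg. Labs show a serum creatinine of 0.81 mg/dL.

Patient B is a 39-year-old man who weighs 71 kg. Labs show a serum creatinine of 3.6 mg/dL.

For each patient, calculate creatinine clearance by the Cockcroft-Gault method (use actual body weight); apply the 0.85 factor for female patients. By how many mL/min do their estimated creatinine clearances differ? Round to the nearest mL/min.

Patient A: CrCl = (140 − 39) × 60.4 / (72 × 0.81) × 0.85 = 6100.4 / 58.32 × 0.85 ≈ 88.9 mL/min
Patient B: CrCl = (140 − 39) × 71 / (72 × 3.6) = 7171.0 / 259.20 ≈ 27.7 mL/min
|88.9 − 27.7| = 61.2 mL/min

61 mL/min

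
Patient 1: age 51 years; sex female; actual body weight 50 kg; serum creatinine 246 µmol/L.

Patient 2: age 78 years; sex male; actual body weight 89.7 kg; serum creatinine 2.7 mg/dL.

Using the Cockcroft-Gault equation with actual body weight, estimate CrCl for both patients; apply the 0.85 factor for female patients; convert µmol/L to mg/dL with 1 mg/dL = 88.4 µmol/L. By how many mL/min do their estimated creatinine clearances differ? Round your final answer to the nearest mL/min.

10 mL/min

Patient 1: SCr = 246 / 88.4 = 2.783 mg/dL
Patient 1: CrCl = (140 − 51) × 50 / (72 × 2.783) × 0.85 = 4450.0 / 200.38 × 0.85 ≈ 18.9 mL/min
Patient 2: CrCl = (140 − 78) × 89.7 / (72 × 2.7) = 5561.4 / 194.40 ≈ 28.6 mL/min
|18.9 − 28.6| = 9.7 mL/min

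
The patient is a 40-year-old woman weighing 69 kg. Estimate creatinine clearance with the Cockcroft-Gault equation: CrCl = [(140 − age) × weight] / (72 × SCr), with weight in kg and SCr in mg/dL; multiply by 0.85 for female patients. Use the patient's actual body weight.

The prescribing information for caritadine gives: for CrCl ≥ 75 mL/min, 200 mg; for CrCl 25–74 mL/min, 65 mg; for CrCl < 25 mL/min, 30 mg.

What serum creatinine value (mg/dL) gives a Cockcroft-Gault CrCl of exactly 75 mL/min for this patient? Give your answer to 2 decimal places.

Standard dose requires CrCl ≥ 75 mL/min.
Set (140 − 40) × 69 × 0.85 / (72 × SCr) = 75
SCr = (140 − 40) × 69 × 0.85 / (72 × 75) = 1.086 mg/dL

1.09 mg/dL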